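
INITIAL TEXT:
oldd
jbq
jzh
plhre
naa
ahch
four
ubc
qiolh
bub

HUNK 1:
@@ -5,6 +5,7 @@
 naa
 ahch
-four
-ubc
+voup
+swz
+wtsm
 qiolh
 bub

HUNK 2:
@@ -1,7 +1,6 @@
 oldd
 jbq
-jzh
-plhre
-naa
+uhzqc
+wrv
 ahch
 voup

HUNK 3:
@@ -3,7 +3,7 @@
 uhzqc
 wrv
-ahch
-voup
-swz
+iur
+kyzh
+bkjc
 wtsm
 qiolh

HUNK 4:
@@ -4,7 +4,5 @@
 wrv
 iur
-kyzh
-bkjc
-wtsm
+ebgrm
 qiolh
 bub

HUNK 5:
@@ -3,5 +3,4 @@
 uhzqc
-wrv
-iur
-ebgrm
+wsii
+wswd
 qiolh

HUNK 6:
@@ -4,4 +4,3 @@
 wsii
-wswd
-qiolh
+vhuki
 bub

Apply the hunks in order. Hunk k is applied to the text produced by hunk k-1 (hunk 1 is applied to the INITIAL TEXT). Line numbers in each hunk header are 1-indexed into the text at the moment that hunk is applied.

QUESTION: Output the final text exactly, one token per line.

Hunk 1: at line 5 remove [four,ubc] add [voup,swz,wtsm] -> 11 lines: oldd jbq jzh plhre naa ahch voup swz wtsm qiolh bub
Hunk 2: at line 1 remove [jzh,plhre,naa] add [uhzqc,wrv] -> 10 lines: oldd jbq uhzqc wrv ahch voup swz wtsm qiolh bub
Hunk 3: at line 3 remove [ahch,voup,swz] add [iur,kyzh,bkjc] -> 10 lines: oldd jbq uhzqc wrv iur kyzh bkjc wtsm qiolh bub
Hunk 4: at line 4 remove [kyzh,bkjc,wtsm] add [ebgrm] -> 8 lines: oldd jbq uhzqc wrv iur ebgrm qiolh bub
Hunk 5: at line 3 remove [wrv,iur,ebgrm] add [wsii,wswd] -> 7 lines: oldd jbq uhzqc wsii wswd qiolh bub
Hunk 6: at line 4 remove [wswd,qiolh] add [vhuki] -> 6 lines: oldd jbq uhzqc wsii vhuki bub

Answer: oldd
jbq
uhzqc
wsii
vhuki
bub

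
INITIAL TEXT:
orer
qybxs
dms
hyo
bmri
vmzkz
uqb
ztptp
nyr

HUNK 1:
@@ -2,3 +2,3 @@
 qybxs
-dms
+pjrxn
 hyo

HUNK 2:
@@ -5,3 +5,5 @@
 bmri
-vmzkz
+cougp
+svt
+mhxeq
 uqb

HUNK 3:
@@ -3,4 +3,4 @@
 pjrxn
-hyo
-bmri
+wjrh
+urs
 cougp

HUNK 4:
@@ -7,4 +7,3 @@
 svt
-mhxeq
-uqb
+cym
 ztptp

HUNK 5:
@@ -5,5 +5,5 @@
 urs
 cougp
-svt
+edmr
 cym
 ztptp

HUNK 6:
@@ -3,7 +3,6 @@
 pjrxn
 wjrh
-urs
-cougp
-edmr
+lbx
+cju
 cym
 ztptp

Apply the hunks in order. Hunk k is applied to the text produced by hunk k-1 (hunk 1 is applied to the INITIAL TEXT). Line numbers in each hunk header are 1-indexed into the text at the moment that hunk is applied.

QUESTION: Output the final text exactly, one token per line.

Hunk 1: at line 2 remove [dms] add [pjrxn] -> 9 lines: orer qybxs pjrxn hyo bmri vmzkz uqb ztptp nyr
Hunk 2: at line 5 remove [vmzkz] add [cougp,svt,mhxeq] -> 11 lines: orer qybxs pjrxn hyo bmri cougp svt mhxeq uqb ztptp nyr
Hunk 3: at line 3 remove [hyo,bmri] add [wjrh,urs] -> 11 lines: orer qybxs pjrxn wjrh urs cougp svt mhxeq uqb ztptp nyr
Hunk 4: at line 7 remove [mhxeq,uqb] add [cym] -> 10 lines: orer qybxs pjrxn wjrh urs cougp svt cym ztptp nyr
Hunk 5: at line 5 remove [svt] add [edmr] -> 10 lines: orer qybxs pjrxn wjrh urs cougp edmr cym ztptp nyr
Hunk 6: at line 3 remove [urs,cougp,edmr] add [lbx,cju] -> 9 lines: orer qybxs pjrxn wjrh lbx cju cym ztptp nyr

Answer: orer
qybxs
pjrxn
wjrh
lbx
cju
cym
ztptp
nyr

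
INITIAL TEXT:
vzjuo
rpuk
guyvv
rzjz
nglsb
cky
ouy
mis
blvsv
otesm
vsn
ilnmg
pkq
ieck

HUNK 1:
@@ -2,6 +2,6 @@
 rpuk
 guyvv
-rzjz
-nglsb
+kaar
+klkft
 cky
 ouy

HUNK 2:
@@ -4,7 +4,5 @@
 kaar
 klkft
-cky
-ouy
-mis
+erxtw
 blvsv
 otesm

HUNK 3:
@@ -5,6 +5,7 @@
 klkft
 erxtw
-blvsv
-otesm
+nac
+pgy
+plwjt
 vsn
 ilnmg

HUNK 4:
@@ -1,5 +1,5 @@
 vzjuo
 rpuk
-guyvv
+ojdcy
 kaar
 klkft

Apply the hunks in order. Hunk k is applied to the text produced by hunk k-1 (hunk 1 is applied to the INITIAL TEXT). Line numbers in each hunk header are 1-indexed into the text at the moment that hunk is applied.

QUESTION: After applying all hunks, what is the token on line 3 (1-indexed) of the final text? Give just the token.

Hunk 1: at line 2 remove [rzjz,nglsb] add [kaar,klkft] -> 14 lines: vzjuo rpuk guyvv kaar klkft cky ouy mis blvsv otesm vsn ilnmg pkq ieck
Hunk 2: at line 4 remove [cky,ouy,mis] add [erxtw] -> 12 lines: vzjuo rpuk guyvv kaar klkft erxtw blvsv otesm vsn ilnmg pkq ieck
Hunk 3: at line 5 remove [blvsv,otesm] add [nac,pgy,plwjt] -> 13 lines: vzjuo rpuk guyvv kaar klkft erxtw nac pgy plwjt vsn ilnmg pkq ieck
Hunk 4: at line 1 remove [guyvv] add [ojdcy] -> 13 lines: vzjuo rpuk ojdcy kaar klkft erxtw nac pgy plwjt vsn ilnmg pkq ieck
Final line 3: ojdcy

Answer: ojdcy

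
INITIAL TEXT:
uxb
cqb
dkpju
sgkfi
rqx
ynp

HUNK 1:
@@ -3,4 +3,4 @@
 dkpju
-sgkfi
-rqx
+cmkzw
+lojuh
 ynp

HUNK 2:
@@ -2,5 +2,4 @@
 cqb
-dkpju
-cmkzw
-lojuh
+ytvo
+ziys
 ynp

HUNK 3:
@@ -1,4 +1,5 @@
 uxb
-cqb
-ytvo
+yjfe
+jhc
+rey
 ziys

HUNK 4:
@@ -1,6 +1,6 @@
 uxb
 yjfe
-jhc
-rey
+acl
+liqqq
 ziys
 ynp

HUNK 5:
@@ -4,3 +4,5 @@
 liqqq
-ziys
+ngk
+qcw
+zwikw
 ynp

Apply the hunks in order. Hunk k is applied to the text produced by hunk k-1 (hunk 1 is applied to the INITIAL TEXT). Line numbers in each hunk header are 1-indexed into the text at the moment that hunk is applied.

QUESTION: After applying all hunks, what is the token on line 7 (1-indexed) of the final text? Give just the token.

Hunk 1: at line 3 remove [sgkfi,rqx] add [cmkzw,lojuh] -> 6 lines: uxb cqb dkpju cmkzw lojuh ynp
Hunk 2: at line 2 remove [dkpju,cmkzw,lojuh] add [ytvo,ziys] -> 5 lines: uxb cqb ytvo ziys ynp
Hunk 3: at line 1 remove [cqb,ytvo] add [yjfe,jhc,rey] -> 6 lines: uxb yjfe jhc rey ziys ynp
Hunk 4: at line 1 remove [jhc,rey] add [acl,liqqq] -> 6 lines: uxb yjfe acl liqqq ziys ynp
Hunk 5: at line 4 remove [ziys] add [ngk,qcw,zwikw] -> 8 lines: uxb yjfe acl liqqq ngk qcw zwikw ynp
Final line 7: zwikw

Answer: zwikw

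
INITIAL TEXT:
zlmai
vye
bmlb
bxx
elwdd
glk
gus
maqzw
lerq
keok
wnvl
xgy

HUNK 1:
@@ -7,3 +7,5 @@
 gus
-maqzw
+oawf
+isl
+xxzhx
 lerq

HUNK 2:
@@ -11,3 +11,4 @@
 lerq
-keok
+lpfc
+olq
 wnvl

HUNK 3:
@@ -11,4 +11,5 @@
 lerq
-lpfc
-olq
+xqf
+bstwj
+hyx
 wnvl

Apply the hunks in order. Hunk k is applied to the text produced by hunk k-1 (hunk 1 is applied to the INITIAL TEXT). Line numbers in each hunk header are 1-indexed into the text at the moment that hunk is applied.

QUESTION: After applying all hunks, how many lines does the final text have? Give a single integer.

Hunk 1: at line 7 remove [maqzw] add [oawf,isl,xxzhx] -> 14 lines: zlmai vye bmlb bxx elwdd glk gus oawf isl xxzhx lerq keok wnvl xgy
Hunk 2: at line 11 remove [keok] add [lpfc,olq] -> 15 lines: zlmai vye bmlb bxx elwdd glk gus oawf isl xxzhx lerq lpfc olq wnvl xgy
Hunk 3: at line 11 remove [lpfc,olq] add [xqf,bstwj,hyx] -> 16 lines: zlmai vye bmlb bxx elwdd glk gus oawf isl xxzhx lerq xqf bstwj hyx wnvl xgy
Final line count: 16

Answer: 16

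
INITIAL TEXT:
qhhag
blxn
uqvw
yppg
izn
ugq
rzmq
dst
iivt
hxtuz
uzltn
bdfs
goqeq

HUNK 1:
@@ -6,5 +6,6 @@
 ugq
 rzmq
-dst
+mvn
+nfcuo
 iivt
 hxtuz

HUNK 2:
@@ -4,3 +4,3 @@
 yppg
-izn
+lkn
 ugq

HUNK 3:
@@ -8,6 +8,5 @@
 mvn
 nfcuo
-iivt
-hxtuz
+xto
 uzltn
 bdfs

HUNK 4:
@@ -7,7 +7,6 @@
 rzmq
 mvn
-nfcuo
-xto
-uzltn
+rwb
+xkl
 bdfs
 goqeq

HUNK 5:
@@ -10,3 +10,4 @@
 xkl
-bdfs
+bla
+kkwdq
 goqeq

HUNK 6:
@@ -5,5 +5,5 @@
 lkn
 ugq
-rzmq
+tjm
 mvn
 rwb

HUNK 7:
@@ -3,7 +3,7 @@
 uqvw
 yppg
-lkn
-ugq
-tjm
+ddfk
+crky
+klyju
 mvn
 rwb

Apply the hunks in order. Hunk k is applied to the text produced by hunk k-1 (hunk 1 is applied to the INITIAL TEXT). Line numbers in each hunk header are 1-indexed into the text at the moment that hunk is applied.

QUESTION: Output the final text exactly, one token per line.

Answer: qhhag
blxn
uqvw
yppg
ddfk
crky
klyju
mvn
rwb
xkl
bla
kkwdq
goqeq

Derivation:
Hunk 1: at line 6 remove [dst] add [mvn,nfcuo] -> 14 lines: qhhag blxn uqvw yppg izn ugq rzmq mvn nfcuo iivt hxtuz uzltn bdfs goqeq
Hunk 2: at line 4 remove [izn] add [lkn] -> 14 lines: qhhag blxn uqvw yppg lkn ugq rzmq mvn nfcuo iivt hxtuz uzltn bdfs goqeq
Hunk 3: at line 8 remove [iivt,hxtuz] add [xto] -> 13 lines: qhhag blxn uqvw yppg lkn ugq rzmq mvn nfcuo xto uzltn bdfs goqeq
Hunk 4: at line 7 remove [nfcuo,xto,uzltn] add [rwb,xkl] -> 12 lines: qhhag blxn uqvw yppg lkn ugq rzmq mvn rwb xkl bdfs goqeq
Hunk 5: at line 10 remove [bdfs] add [bla,kkwdq] -> 13 lines: qhhag blxn uqvw yppg lkn ugq rzmq mvn rwb xkl bla kkwdq goqeq
Hunk 6: at line 5 remove [rzmq] add [tjm] -> 13 lines: qhhag blxn uqvw yppg lkn ugq tjm mvn rwb xkl bla kkwdq goqeq
Hunk 7: at line 3 remove [lkn,ugq,tjm] add [ddfk,crky,klyju] -> 13 lines: qhhag blxn uqvw yppg ddfk crky klyju mvn rwb xkl bla kkwdq goqeq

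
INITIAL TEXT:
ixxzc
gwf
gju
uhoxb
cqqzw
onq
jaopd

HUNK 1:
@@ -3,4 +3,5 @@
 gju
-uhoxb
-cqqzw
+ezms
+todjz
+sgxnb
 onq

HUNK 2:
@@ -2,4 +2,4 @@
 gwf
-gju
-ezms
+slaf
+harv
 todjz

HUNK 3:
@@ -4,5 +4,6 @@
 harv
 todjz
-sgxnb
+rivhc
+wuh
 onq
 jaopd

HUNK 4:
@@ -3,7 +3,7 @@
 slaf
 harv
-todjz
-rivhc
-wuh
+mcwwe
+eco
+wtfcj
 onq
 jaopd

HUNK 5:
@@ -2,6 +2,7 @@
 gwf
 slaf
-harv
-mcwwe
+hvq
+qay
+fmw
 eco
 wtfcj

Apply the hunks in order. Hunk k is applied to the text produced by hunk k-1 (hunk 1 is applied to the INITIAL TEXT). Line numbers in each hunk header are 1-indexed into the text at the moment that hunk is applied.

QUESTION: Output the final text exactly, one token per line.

Hunk 1: at line 3 remove [uhoxb,cqqzw] add [ezms,todjz,sgxnb] -> 8 lines: ixxzc gwf gju ezms todjz sgxnb onq jaopd
Hunk 2: at line 2 remove [gju,ezms] add [slaf,harv] -> 8 lines: ixxzc gwf slaf harv todjz sgxnb onq jaopd
Hunk 3: at line 4 remove [sgxnb] add [rivhc,wuh] -> 9 lines: ixxzc gwf slaf harv todjz rivhc wuh onq jaopd
Hunk 4: at line 3 remove [todjz,rivhc,wuh] add [mcwwe,eco,wtfcj] -> 9 lines: ixxzc gwf slaf harv mcwwe eco wtfcj onq jaopd
Hunk 5: at line 2 remove [harv,mcwwe] add [hvq,qay,fmw] -> 10 lines: ixxzc gwf slaf hvq qay fmw eco wtfcj onq jaopd

Answer: ixxzc
gwf
slaf
hvq
qay
fmw
eco
wtfcj
onq
jaopd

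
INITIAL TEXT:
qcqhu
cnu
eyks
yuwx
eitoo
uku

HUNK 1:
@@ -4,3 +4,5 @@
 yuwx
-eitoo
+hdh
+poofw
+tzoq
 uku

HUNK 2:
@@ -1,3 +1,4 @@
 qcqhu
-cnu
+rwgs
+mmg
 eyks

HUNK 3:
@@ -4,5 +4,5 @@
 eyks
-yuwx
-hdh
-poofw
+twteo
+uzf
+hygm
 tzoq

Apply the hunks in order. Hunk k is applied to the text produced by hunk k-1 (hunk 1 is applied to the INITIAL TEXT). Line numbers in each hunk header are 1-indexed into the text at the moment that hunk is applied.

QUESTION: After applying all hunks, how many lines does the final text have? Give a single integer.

Hunk 1: at line 4 remove [eitoo] add [hdh,poofw,tzoq] -> 8 lines: qcqhu cnu eyks yuwx hdh poofw tzoq uku
Hunk 2: at line 1 remove [cnu] add [rwgs,mmg] -> 9 lines: qcqhu rwgs mmg eyks yuwx hdh poofw tzoq uku
Hunk 3: at line 4 remove [yuwx,hdh,poofw] add [twteo,uzf,hygm] -> 9 lines: qcqhu rwgs mmg eyks twteo uzf hygm tzoq uku
Final line count: 9

Answer: 9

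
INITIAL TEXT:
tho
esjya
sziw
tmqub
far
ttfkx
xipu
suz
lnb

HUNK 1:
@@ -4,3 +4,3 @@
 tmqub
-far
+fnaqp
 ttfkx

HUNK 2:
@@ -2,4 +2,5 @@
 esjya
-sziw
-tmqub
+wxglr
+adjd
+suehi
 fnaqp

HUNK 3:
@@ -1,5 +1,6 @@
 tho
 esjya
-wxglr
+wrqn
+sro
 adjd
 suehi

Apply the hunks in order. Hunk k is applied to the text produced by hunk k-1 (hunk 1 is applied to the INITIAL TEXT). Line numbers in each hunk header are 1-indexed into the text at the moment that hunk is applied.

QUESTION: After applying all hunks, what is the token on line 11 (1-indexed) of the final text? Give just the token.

Answer: lnb

Derivation:
Hunk 1: at line 4 remove [far] add [fnaqp] -> 9 lines: tho esjya sziw tmqub fnaqp ttfkx xipu suz lnb
Hunk 2: at line 2 remove [sziw,tmqub] add [wxglr,adjd,suehi] -> 10 lines: tho esjya wxglr adjd suehi fnaqp ttfkx xipu suz lnb
Hunk 3: at line 1 remove [wxglr] add [wrqn,sro] -> 11 lines: tho esjya wrqn sro adjd suehi fnaqp ttfkx xipu suz lnb
Final line 11: lnb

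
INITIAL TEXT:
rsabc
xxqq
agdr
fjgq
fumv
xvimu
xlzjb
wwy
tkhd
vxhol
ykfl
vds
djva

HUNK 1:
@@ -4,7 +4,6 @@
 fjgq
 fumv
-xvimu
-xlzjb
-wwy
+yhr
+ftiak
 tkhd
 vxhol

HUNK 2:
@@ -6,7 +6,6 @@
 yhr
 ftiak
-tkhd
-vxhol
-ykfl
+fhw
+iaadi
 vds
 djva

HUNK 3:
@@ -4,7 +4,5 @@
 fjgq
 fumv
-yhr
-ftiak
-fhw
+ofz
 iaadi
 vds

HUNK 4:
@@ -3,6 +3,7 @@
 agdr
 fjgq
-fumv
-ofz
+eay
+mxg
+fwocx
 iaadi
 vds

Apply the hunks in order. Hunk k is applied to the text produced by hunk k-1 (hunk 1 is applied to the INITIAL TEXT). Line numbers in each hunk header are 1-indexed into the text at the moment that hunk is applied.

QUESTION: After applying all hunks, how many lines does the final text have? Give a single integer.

Hunk 1: at line 4 remove [xvimu,xlzjb,wwy] add [yhr,ftiak] -> 12 lines: rsabc xxqq agdr fjgq fumv yhr ftiak tkhd vxhol ykfl vds djva
Hunk 2: at line 6 remove [tkhd,vxhol,ykfl] add [fhw,iaadi] -> 11 lines: rsabc xxqq agdr fjgq fumv yhr ftiak fhw iaadi vds djva
Hunk 3: at line 4 remove [yhr,ftiak,fhw] add [ofz] -> 9 lines: rsabc xxqq agdr fjgq fumv ofz iaadi vds djva
Hunk 4: at line 3 remove [fumv,ofz] add [eay,mxg,fwocx] -> 10 lines: rsabc xxqq agdr fjgq eay mxg fwocx iaadi vds djva
Final line count: 10

Answer: 10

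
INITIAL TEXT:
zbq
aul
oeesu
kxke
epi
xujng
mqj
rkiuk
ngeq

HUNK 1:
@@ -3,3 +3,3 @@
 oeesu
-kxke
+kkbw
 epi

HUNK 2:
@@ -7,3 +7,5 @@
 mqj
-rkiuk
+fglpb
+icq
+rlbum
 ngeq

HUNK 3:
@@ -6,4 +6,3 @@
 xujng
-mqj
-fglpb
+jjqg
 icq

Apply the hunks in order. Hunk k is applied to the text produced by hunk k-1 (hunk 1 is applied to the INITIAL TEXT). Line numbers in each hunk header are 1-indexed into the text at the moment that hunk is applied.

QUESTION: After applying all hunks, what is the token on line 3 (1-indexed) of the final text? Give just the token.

Hunk 1: at line 3 remove [kxke] add [kkbw] -> 9 lines: zbq aul oeesu kkbw epi xujng mqj rkiuk ngeq
Hunk 2: at line 7 remove [rkiuk] add [fglpb,icq,rlbum] -> 11 lines: zbq aul oeesu kkbw epi xujng mqj fglpb icq rlbum ngeq
Hunk 3: at line 6 remove [mqj,fglpb] add [jjqg] -> 10 lines: zbq aul oeesu kkbw epi xujng jjqg icq rlbum ngeq
Final line 3: oeesu

Answer: oeesu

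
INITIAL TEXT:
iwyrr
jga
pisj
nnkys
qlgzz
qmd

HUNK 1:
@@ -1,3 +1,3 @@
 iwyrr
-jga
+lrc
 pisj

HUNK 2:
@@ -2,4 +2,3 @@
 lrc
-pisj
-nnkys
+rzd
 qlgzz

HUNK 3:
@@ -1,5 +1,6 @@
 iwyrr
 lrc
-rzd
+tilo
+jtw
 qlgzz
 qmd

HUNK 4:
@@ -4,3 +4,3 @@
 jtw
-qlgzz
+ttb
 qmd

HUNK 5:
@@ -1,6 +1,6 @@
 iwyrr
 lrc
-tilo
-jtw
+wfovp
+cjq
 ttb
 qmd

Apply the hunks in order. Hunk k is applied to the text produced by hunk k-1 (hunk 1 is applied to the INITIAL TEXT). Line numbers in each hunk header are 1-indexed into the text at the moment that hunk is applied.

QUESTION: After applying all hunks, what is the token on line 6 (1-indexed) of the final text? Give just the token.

Answer: qmd

Derivation:
Hunk 1: at line 1 remove [jga] add [lrc] -> 6 lines: iwyrr lrc pisj nnkys qlgzz qmd
Hunk 2: at line 2 remove [pisj,nnkys] add [rzd] -> 5 lines: iwyrr lrc rzd qlgzz qmd
Hunk 3: at line 1 remove [rzd] add [tilo,jtw] -> 6 lines: iwyrr lrc tilo jtw qlgzz qmd
Hunk 4: at line 4 remove [qlgzz] add [ttb] -> 6 lines: iwyrr lrc tilo jtw ttb qmd
Hunk 5: at line 1 remove [tilo,jtw] add [wfovp,cjq] -> 6 lines: iwyrr lrc wfovp cjq ttb qmd
Final line 6: qmd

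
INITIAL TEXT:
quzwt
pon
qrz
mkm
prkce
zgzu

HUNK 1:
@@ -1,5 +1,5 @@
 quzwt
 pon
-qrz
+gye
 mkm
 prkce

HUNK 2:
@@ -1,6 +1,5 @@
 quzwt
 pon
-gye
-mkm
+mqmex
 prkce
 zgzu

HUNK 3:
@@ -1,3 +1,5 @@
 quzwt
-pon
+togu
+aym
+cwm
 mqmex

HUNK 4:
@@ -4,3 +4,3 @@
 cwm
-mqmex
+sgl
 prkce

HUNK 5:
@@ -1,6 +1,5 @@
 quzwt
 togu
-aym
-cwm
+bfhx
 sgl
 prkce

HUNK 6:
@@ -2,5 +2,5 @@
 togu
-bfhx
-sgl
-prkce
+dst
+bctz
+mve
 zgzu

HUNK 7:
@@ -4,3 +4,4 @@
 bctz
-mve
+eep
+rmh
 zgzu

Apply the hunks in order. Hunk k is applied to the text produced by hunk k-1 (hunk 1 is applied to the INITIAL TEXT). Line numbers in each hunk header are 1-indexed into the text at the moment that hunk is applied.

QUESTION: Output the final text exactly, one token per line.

Answer: quzwt
togu
dst
bctz
eep
rmh
zgzu

Derivation:
Hunk 1: at line 1 remove [qrz] add [gye] -> 6 lines: quzwt pon gye mkm prkce zgzu
Hunk 2: at line 1 remove [gye,mkm] add [mqmex] -> 5 lines: quzwt pon mqmex prkce zgzu
Hunk 3: at line 1 remove [pon] add [togu,aym,cwm] -> 7 lines: quzwt togu aym cwm mqmex prkce zgzu
Hunk 4: at line 4 remove [mqmex] add [sgl] -> 7 lines: quzwt togu aym cwm sgl prkce zgzu
Hunk 5: at line 1 remove [aym,cwm] add [bfhx] -> 6 lines: quzwt togu bfhx sgl prkce zgzu
Hunk 6: at line 2 remove [bfhx,sgl,prkce] add [dst,bctz,mve] -> 6 lines: quzwt togu dst bctz mve zgzu
Hunk 7: at line 4 remove [mve] add [eep,rmh] -> 7 lines: quzwt togu dst bctz eep rmh zgzu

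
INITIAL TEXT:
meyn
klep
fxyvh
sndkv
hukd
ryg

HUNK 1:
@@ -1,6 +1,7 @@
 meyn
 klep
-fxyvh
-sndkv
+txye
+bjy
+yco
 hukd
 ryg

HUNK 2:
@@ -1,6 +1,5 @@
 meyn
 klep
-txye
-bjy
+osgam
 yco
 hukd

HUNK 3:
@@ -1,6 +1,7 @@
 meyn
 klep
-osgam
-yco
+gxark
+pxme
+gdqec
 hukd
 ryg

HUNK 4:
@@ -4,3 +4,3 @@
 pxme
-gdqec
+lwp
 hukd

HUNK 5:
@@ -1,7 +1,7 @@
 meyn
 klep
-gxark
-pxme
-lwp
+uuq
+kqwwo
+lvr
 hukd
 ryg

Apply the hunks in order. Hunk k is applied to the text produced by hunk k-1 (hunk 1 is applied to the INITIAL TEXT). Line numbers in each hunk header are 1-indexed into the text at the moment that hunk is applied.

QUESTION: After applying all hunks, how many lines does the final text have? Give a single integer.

Answer: 7

Derivation:
Hunk 1: at line 1 remove [fxyvh,sndkv] add [txye,bjy,yco] -> 7 lines: meyn klep txye bjy yco hukd ryg
Hunk 2: at line 1 remove [txye,bjy] add [osgam] -> 6 lines: meyn klep osgam yco hukd ryg
Hunk 3: at line 1 remove [osgam,yco] add [gxark,pxme,gdqec] -> 7 lines: meyn klep gxark pxme gdqec hukd ryg
Hunk 4: at line 4 remove [gdqec] add [lwp] -> 7 lines: meyn klep gxark pxme lwp hukd ryg
Hunk 5: at line 1 remove [gxark,pxme,lwp] add [uuq,kqwwo,lvr] -> 7 lines: meyn klep uuq kqwwo lvr hukd ryg
Final line count: 7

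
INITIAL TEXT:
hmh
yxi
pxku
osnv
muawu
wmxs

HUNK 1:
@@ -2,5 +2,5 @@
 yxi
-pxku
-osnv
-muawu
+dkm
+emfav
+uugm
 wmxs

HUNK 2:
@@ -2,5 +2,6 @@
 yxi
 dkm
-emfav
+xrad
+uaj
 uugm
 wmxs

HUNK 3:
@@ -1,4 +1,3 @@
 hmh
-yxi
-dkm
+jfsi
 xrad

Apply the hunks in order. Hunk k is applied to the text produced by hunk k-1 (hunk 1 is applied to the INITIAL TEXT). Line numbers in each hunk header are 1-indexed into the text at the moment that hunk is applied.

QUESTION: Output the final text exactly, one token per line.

Hunk 1: at line 2 remove [pxku,osnv,muawu] add [dkm,emfav,uugm] -> 6 lines: hmh yxi dkm emfav uugm wmxs
Hunk 2: at line 2 remove [emfav] add [xrad,uaj] -> 7 lines: hmh yxi dkm xrad uaj uugm wmxs
Hunk 3: at line 1 remove [yxi,dkm] add [jfsi] -> 6 lines: hmh jfsi xrad uaj uugm wmxs

Answer: hmh
jfsi
xrad
uaj
uugm
wmxs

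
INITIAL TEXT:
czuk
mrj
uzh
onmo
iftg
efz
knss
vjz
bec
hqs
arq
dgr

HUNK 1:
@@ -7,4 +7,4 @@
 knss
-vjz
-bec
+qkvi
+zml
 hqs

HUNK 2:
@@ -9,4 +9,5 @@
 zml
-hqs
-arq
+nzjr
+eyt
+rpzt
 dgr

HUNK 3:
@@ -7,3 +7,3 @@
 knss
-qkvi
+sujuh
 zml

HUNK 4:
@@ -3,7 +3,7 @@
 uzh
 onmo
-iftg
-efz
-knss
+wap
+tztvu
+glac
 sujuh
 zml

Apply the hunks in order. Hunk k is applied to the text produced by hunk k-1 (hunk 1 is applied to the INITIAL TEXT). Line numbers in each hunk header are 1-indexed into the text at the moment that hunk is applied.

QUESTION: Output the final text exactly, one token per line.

Hunk 1: at line 7 remove [vjz,bec] add [qkvi,zml] -> 12 lines: czuk mrj uzh onmo iftg efz knss qkvi zml hqs arq dgr
Hunk 2: at line 9 remove [hqs,arq] add [nzjr,eyt,rpzt] -> 13 lines: czuk mrj uzh onmo iftg efz knss qkvi zml nzjr eyt rpzt dgr
Hunk 3: at line 7 remove [qkvi] add [sujuh] -> 13 lines: czuk mrj uzh onmo iftg efz knss sujuh zml nzjr eyt rpzt dgr
Hunk 4: at line 3 remove [iftg,efz,knss] add [wap,tztvu,glac] -> 13 lines: czuk mrj uzh onmo wap tztvu glac sujuh zml nzjr eyt rpzt dgr

Answer: czuk
mrj
uzh
onmo
wap
tztvu
glac
sujuh
zml
nzjr
eyt
rpzt
dgr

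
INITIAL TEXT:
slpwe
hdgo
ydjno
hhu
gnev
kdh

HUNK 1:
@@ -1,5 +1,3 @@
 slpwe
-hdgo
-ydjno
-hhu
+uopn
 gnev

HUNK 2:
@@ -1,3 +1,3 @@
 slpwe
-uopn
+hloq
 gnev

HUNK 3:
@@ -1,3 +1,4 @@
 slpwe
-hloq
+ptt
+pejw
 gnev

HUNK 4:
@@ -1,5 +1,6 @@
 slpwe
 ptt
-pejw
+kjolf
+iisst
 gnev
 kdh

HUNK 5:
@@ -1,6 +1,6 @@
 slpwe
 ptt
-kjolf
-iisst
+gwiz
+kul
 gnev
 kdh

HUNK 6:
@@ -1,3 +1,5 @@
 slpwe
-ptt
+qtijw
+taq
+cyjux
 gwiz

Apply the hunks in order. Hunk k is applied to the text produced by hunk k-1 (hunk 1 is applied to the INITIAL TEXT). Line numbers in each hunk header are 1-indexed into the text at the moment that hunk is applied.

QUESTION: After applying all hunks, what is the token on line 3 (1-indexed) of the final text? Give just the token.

Hunk 1: at line 1 remove [hdgo,ydjno,hhu] add [uopn] -> 4 lines: slpwe uopn gnev kdh
Hunk 2: at line 1 remove [uopn] add [hloq] -> 4 lines: slpwe hloq gnev kdh
Hunk 3: at line 1 remove [hloq] add [ptt,pejw] -> 5 lines: slpwe ptt pejw gnev kdh
Hunk 4: at line 1 remove [pejw] add [kjolf,iisst] -> 6 lines: slpwe ptt kjolf iisst gnev kdh
Hunk 5: at line 1 remove [kjolf,iisst] add [gwiz,kul] -> 6 lines: slpwe ptt gwiz kul gnev kdh
Hunk 6: at line 1 remove [ptt] add [qtijw,taq,cyjux] -> 8 lines: slpwe qtijw taq cyjux gwiz kul gnev kdh
Final line 3: taq

Answer: taq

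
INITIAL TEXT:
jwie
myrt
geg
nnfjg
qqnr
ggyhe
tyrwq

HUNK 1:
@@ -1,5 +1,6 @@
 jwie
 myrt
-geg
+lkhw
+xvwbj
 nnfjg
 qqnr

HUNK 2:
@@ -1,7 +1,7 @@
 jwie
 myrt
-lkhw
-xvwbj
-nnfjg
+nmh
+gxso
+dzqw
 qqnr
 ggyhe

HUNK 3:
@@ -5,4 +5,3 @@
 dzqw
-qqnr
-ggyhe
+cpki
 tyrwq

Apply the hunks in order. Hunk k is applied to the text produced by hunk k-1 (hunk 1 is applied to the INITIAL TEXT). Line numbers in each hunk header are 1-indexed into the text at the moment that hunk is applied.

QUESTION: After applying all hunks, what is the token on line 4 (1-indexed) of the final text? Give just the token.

Answer: gxso

Derivation:
Hunk 1: at line 1 remove [geg] add [lkhw,xvwbj] -> 8 lines: jwie myrt lkhw xvwbj nnfjg qqnr ggyhe tyrwq
Hunk 2: at line 1 remove [lkhw,xvwbj,nnfjg] add [nmh,gxso,dzqw] -> 8 lines: jwie myrt nmh gxso dzqw qqnr ggyhe tyrwq
Hunk 3: at line 5 remove [qqnr,ggyhe] add [cpki] -> 7 lines: jwie myrt nmh gxso dzqw cpki tyrwq
Final line 4: gxso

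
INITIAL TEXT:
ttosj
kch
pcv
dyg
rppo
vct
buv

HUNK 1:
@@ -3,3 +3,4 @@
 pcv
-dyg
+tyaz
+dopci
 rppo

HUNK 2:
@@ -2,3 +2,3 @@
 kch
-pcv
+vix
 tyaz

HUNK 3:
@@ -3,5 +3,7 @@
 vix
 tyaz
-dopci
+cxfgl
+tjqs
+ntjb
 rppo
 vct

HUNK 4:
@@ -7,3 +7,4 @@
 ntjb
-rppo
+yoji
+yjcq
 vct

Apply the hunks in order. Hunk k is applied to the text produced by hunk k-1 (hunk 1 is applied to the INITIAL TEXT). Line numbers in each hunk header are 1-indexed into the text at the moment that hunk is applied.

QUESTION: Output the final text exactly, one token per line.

Hunk 1: at line 3 remove [dyg] add [tyaz,dopci] -> 8 lines: ttosj kch pcv tyaz dopci rppo vct buv
Hunk 2: at line 2 remove [pcv] add [vix] -> 8 lines: ttosj kch vix tyaz dopci rppo vct buv
Hunk 3: at line 3 remove [dopci] add [cxfgl,tjqs,ntjb] -> 10 lines: ttosj kch vix tyaz cxfgl tjqs ntjb rppo vct buv
Hunk 4: at line 7 remove [rppo] add [yoji,yjcq] -> 11 lines: ttosj kch vix tyaz cxfgl tjqs ntjb yoji yjcq vct buv

Answer: ttosj
kch
vix
tyaz
cxfgl
tjqs
ntjb
yoji
yjcq
vct
buv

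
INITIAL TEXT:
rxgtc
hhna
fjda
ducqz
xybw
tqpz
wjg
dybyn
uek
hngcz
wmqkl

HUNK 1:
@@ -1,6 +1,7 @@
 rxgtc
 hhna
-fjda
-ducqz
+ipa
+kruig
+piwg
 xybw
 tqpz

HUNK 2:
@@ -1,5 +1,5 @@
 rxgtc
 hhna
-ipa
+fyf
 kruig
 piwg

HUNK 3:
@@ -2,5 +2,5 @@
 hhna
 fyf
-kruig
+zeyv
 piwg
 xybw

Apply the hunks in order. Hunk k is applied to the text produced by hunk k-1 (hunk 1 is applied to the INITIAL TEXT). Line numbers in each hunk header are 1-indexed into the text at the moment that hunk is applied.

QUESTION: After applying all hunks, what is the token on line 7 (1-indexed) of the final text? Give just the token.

Hunk 1: at line 1 remove [fjda,ducqz] add [ipa,kruig,piwg] -> 12 lines: rxgtc hhna ipa kruig piwg xybw tqpz wjg dybyn uek hngcz wmqkl
Hunk 2: at line 1 remove [ipa] add [fyf] -> 12 lines: rxgtc hhna fyf kruig piwg xybw tqpz wjg dybyn uek hngcz wmqkl
Hunk 3: at line 2 remove [kruig] add [zeyv] -> 12 lines: rxgtc hhna fyf zeyv piwg xybw tqpz wjg dybyn uek hngcz wmqkl
Final line 7: tqpz

Answer: tqpz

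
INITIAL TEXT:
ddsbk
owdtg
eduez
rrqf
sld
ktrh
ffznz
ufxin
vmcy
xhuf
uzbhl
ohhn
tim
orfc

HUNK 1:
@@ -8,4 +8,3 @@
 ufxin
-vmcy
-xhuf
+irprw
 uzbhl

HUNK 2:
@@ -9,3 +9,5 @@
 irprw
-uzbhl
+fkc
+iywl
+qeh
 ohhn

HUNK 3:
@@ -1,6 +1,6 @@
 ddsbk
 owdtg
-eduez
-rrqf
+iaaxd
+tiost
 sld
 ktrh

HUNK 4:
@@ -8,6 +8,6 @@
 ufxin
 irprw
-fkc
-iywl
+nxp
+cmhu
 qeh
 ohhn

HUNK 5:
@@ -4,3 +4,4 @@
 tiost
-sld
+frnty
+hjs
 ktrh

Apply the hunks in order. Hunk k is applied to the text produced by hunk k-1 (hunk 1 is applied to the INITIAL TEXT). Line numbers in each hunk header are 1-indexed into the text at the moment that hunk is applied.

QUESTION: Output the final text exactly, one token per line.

Hunk 1: at line 8 remove [vmcy,xhuf] add [irprw] -> 13 lines: ddsbk owdtg eduez rrqf sld ktrh ffznz ufxin irprw uzbhl ohhn tim orfc
Hunk 2: at line 9 remove [uzbhl] add [fkc,iywl,qeh] -> 15 lines: ddsbk owdtg eduez rrqf sld ktrh ffznz ufxin irprw fkc iywl qeh ohhn tim orfc
Hunk 3: at line 1 remove [eduez,rrqf] add [iaaxd,tiost] -> 15 lines: ddsbk owdtg iaaxd tiost sld ktrh ffznz ufxin irprw fkc iywl qeh ohhn tim orfc
Hunk 4: at line 8 remove [fkc,iywl] add [nxp,cmhu] -> 15 lines: ddsbk owdtg iaaxd tiost sld ktrh ffznz ufxin irprw nxp cmhu qeh ohhn tim orfc
Hunk 5: at line 4 remove [sld] add [frnty,hjs] -> 16 lines: ddsbk owdtg iaaxd tiost frnty hjs ktrh ffznz ufxin irprw nxp cmhu qeh ohhn tim orfc

Answer: ddsbk
owdtg
iaaxd
tiost
frnty
hjs
ktrh
ffznz
ufxin
irprw
nxp
cmhu
qeh
ohhn
tim
orfc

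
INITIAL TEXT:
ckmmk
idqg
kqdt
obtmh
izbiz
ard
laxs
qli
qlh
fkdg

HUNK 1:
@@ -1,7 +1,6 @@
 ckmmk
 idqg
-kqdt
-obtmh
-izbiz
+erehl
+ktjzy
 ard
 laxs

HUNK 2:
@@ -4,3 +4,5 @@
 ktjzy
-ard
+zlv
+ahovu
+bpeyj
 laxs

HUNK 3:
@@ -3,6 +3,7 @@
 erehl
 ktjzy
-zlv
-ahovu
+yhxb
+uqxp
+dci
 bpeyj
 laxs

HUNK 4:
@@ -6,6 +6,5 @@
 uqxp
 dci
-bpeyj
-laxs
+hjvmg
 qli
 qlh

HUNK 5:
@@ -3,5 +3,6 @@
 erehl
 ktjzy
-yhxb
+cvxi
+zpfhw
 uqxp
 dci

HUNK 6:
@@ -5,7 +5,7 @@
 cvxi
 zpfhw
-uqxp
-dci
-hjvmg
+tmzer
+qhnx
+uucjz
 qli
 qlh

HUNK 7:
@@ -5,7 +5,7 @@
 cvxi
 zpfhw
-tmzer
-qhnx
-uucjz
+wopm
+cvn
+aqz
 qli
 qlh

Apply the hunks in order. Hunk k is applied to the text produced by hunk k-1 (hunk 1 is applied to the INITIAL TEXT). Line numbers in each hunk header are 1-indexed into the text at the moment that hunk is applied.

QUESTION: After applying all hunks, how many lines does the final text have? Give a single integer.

Answer: 12

Derivation:
Hunk 1: at line 1 remove [kqdt,obtmh,izbiz] add [erehl,ktjzy] -> 9 lines: ckmmk idqg erehl ktjzy ard laxs qli qlh fkdg
Hunk 2: at line 4 remove [ard] add [zlv,ahovu,bpeyj] -> 11 lines: ckmmk idqg erehl ktjzy zlv ahovu bpeyj laxs qli qlh fkdg
Hunk 3: at line 3 remove [zlv,ahovu] add [yhxb,uqxp,dci] -> 12 lines: ckmmk idqg erehl ktjzy yhxb uqxp dci bpeyj laxs qli qlh fkdg
Hunk 4: at line 6 remove [bpeyj,laxs] add [hjvmg] -> 11 lines: ckmmk idqg erehl ktjzy yhxb uqxp dci hjvmg qli qlh fkdg
Hunk 5: at line 3 remove [yhxb] add [cvxi,zpfhw] -> 12 lines: ckmmk idqg erehl ktjzy cvxi zpfhw uqxp dci hjvmg qli qlh fkdg
Hunk 6: at line 5 remove [uqxp,dci,hjvmg] add [tmzer,qhnx,uucjz] -> 12 lines: ckmmk idqg erehl ktjzy cvxi zpfhw tmzer qhnx uucjz qli qlh fkdg
Hunk 7: at line 5 remove [tmzer,qhnx,uucjz] add [wopm,cvn,aqz] -> 12 lines: ckmmk idqg erehl ktjzy cvxi zpfhw wopm cvn aqz qli qlh fkdg
Final line count: 12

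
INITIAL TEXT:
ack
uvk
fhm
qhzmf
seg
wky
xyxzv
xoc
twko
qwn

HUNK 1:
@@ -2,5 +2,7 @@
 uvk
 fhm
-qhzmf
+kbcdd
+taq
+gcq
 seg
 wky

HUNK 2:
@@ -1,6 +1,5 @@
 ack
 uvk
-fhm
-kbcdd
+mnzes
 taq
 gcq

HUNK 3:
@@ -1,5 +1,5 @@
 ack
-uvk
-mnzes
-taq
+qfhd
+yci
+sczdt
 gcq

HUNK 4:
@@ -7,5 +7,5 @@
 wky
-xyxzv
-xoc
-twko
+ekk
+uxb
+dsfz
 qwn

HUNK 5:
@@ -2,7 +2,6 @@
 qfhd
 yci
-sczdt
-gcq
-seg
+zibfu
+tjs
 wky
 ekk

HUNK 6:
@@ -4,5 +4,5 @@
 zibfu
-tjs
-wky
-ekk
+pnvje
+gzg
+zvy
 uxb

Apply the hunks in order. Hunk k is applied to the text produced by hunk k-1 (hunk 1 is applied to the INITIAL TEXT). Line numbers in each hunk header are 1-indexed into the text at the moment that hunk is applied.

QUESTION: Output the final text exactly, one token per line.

Answer: ack
qfhd
yci
zibfu
pnvje
gzg
zvy
uxb
dsfz
qwn

Derivation:
Hunk 1: at line 2 remove [qhzmf] add [kbcdd,taq,gcq] -> 12 lines: ack uvk fhm kbcdd taq gcq seg wky xyxzv xoc twko qwn
Hunk 2: at line 1 remove [fhm,kbcdd] add [mnzes] -> 11 lines: ack uvk mnzes taq gcq seg wky xyxzv xoc twko qwn
Hunk 3: at line 1 remove [uvk,mnzes,taq] add [qfhd,yci,sczdt] -> 11 lines: ack qfhd yci sczdt gcq seg wky xyxzv xoc twko qwn
Hunk 4: at line 7 remove [xyxzv,xoc,twko] add [ekk,uxb,dsfz] -> 11 lines: ack qfhd yci sczdt gcq seg wky ekk uxb dsfz qwn
Hunk 5: at line 2 remove [sczdt,gcq,seg] add [zibfu,tjs] -> 10 lines: ack qfhd yci zibfu tjs wky ekk uxb dsfz qwn
Hunk 6: at line 4 remove [tjs,wky,ekk] add [pnvje,gzg,zvy] -> 10 lines: ack qfhd yci zibfu pnvje gzg zvy uxb dsfz qwn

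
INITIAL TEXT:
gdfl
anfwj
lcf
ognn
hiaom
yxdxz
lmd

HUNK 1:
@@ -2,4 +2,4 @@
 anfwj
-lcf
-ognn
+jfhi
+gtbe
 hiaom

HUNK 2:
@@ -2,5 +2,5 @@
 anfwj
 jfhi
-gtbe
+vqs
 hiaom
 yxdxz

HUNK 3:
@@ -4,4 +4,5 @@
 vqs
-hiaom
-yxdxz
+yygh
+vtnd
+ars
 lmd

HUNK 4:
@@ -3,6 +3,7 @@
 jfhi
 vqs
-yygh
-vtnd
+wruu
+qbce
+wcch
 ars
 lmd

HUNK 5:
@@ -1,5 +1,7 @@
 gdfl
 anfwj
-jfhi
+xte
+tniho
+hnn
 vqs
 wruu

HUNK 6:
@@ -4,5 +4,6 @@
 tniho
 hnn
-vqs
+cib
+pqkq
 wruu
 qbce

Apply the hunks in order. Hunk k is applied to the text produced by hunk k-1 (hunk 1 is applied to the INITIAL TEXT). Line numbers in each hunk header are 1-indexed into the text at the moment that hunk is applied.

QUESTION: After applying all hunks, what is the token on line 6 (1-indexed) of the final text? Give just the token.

Answer: cib

Derivation:
Hunk 1: at line 2 remove [lcf,ognn] add [jfhi,gtbe] -> 7 lines: gdfl anfwj jfhi gtbe hiaom yxdxz lmd
Hunk 2: at line 2 remove [gtbe] add [vqs] -> 7 lines: gdfl anfwj jfhi vqs hiaom yxdxz lmd
Hunk 3: at line 4 remove [hiaom,yxdxz] add [yygh,vtnd,ars] -> 8 lines: gdfl anfwj jfhi vqs yygh vtnd ars lmd
Hunk 4: at line 3 remove [yygh,vtnd] add [wruu,qbce,wcch] -> 9 lines: gdfl anfwj jfhi vqs wruu qbce wcch ars lmd
Hunk 5: at line 1 remove [jfhi] add [xte,tniho,hnn] -> 11 lines: gdfl anfwj xte tniho hnn vqs wruu qbce wcch ars lmd
Hunk 6: at line 4 remove [vqs] add [cib,pqkq] -> 12 lines: gdfl anfwj xte tniho hnn cib pqkq wruu qbce wcch ars lmd
Final line 6: cib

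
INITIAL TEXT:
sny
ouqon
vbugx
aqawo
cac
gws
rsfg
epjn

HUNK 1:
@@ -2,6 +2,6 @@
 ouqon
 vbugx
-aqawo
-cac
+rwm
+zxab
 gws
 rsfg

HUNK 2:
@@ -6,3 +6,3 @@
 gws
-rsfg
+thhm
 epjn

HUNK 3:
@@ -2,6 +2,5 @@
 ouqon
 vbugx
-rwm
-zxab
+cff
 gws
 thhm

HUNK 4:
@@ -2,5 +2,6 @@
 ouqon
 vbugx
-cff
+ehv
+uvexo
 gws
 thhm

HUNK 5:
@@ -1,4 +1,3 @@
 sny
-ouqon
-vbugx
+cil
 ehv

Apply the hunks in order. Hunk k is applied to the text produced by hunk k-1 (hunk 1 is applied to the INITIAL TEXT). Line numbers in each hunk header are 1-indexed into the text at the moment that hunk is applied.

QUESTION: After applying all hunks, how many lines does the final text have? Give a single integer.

Answer: 7

Derivation:
Hunk 1: at line 2 remove [aqawo,cac] add [rwm,zxab] -> 8 lines: sny ouqon vbugx rwm zxab gws rsfg epjn
Hunk 2: at line 6 remove [rsfg] add [thhm] -> 8 lines: sny ouqon vbugx rwm zxab gws thhm epjn
Hunk 3: at line 2 remove [rwm,zxab] add [cff] -> 7 lines: sny ouqon vbugx cff gws thhm epjn
Hunk 4: at line 2 remove [cff] add [ehv,uvexo] -> 8 lines: sny ouqon vbugx ehv uvexo gws thhm epjn
Hunk 5: at line 1 remove [ouqon,vbugx] add [cil] -> 7 lines: sny cil ehv uvexo gws thhm epjn
Final line count: 7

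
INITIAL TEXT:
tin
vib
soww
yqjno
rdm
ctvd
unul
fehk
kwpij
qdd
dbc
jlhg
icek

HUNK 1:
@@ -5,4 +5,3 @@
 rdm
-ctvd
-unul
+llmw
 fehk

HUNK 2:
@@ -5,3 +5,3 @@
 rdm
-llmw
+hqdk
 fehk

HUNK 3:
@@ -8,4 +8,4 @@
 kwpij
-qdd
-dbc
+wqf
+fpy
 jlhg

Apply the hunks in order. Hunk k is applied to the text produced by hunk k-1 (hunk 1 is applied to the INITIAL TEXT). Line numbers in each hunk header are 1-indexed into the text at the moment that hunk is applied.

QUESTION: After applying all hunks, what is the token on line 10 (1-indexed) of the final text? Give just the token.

Answer: fpy

Derivation:
Hunk 1: at line 5 remove [ctvd,unul] add [llmw] -> 12 lines: tin vib soww yqjno rdm llmw fehk kwpij qdd dbc jlhg icek
Hunk 2: at line 5 remove [llmw] add [hqdk] -> 12 lines: tin vib soww yqjno rdm hqdk fehk kwpij qdd dbc jlhg icek
Hunk 3: at line 8 remove [qdd,dbc] add [wqf,fpy] -> 12 lines: tin vib soww yqjno rdm hqdk fehk kwpij wqf fpy jlhg icek
Final line 10: fpy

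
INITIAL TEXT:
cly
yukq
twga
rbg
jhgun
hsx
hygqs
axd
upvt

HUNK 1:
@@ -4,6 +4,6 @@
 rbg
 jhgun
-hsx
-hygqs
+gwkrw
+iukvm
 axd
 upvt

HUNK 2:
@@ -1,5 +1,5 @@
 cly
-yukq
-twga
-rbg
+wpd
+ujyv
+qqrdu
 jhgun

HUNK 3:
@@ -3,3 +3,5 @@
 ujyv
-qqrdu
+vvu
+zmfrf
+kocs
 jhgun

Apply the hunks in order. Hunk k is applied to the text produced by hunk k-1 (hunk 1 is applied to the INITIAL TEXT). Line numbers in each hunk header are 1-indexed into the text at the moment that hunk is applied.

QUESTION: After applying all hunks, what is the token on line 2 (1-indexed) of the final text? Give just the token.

Answer: wpd

Derivation:
Hunk 1: at line 4 remove [hsx,hygqs] add [gwkrw,iukvm] -> 9 lines: cly yukq twga rbg jhgun gwkrw iukvm axd upvt
Hunk 2: at line 1 remove [yukq,twga,rbg] add [wpd,ujyv,qqrdu] -> 9 lines: cly wpd ujyv qqrdu jhgun gwkrw iukvm axd upvt
Hunk 3: at line 3 remove [qqrdu] add [vvu,zmfrf,kocs] -> 11 lines: cly wpd ujyv vvu zmfrf kocs jhgun gwkrw iukvm axd upvt
Final line 2: wpd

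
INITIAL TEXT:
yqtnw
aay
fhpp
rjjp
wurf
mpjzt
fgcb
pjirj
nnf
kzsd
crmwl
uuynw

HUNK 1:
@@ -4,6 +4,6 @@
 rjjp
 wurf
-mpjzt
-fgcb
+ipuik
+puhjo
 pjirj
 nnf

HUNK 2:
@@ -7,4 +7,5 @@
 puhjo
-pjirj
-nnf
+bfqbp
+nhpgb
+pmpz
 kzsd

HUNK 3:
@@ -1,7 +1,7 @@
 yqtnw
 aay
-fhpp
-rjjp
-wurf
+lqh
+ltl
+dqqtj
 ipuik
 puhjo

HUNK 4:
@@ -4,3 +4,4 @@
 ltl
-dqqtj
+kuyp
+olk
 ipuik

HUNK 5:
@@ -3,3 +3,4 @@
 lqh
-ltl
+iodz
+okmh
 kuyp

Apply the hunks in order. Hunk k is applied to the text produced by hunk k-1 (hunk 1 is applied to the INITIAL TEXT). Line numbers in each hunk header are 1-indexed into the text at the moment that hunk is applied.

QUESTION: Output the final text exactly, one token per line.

Answer: yqtnw
aay
lqh
iodz
okmh
kuyp
olk
ipuik
puhjo
bfqbp
nhpgb
pmpz
kzsd
crmwl
uuynw

Derivation:
Hunk 1: at line 4 remove [mpjzt,fgcb] add [ipuik,puhjo] -> 12 lines: yqtnw aay fhpp rjjp wurf ipuik puhjo pjirj nnf kzsd crmwl uuynw
Hunk 2: at line 7 remove [pjirj,nnf] add [bfqbp,nhpgb,pmpz] -> 13 lines: yqtnw aay fhpp rjjp wurf ipuik puhjo bfqbp nhpgb pmpz kzsd crmwl uuynw
Hunk 3: at line 1 remove [fhpp,rjjp,wurf] add [lqh,ltl,dqqtj] -> 13 lines: yqtnw aay lqh ltl dqqtj ipuik puhjo bfqbp nhpgb pmpz kzsd crmwl uuynw
Hunk 4: at line 4 remove [dqqtj] add [kuyp,olk] -> 14 lines: yqtnw aay lqh ltl kuyp olk ipuik puhjo bfqbp nhpgb pmpz kzsd crmwl uuynw
Hunk 5: at line 3 remove [ltl] add [iodz,okmh] -> 15 lines: yqtnw aay lqh iodz okmh kuyp olk ipuik puhjo bfqbp nhpgb pmpz kzsd crmwl uuynw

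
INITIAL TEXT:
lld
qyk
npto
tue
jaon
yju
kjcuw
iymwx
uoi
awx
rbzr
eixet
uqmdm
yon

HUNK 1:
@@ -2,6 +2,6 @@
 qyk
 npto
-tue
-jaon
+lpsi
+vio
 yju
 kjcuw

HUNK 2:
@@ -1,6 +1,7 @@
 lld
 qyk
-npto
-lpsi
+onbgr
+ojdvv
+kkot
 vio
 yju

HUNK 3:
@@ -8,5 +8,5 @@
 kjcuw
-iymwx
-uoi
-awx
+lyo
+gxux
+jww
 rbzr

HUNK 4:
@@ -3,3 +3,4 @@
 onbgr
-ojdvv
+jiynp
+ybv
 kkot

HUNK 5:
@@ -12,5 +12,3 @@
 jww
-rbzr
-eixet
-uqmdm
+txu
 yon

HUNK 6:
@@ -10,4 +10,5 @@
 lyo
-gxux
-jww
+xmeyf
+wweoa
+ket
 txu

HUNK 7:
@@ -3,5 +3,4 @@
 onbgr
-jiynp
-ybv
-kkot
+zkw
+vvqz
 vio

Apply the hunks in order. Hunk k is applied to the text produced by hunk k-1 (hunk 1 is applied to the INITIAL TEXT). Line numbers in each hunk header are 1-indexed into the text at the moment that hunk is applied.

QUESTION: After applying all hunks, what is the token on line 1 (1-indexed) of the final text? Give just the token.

Hunk 1: at line 2 remove [tue,jaon] add [lpsi,vio] -> 14 lines: lld qyk npto lpsi vio yju kjcuw iymwx uoi awx rbzr eixet uqmdm yon
Hunk 2: at line 1 remove [npto,lpsi] add [onbgr,ojdvv,kkot] -> 15 lines: lld qyk onbgr ojdvv kkot vio yju kjcuw iymwx uoi awx rbzr eixet uqmdm yon
Hunk 3: at line 8 remove [iymwx,uoi,awx] add [lyo,gxux,jww] -> 15 lines: lld qyk onbgr ojdvv kkot vio yju kjcuw lyo gxux jww rbzr eixet uqmdm yon
Hunk 4: at line 3 remove [ojdvv] add [jiynp,ybv] -> 16 lines: lld qyk onbgr jiynp ybv kkot vio yju kjcuw lyo gxux jww rbzr eixet uqmdm yon
Hunk 5: at line 12 remove [rbzr,eixet,uqmdm] add [txu] -> 14 lines: lld qyk onbgr jiynp ybv kkot vio yju kjcuw lyo gxux jww txu yon
Hunk 6: at line 10 remove [gxux,jww] add [xmeyf,wweoa,ket] -> 15 lines: lld qyk onbgr jiynp ybv kkot vio yju kjcuw lyo xmeyf wweoa ket txu yon
Hunk 7: at line 3 remove [jiynp,ybv,kkot] add [zkw,vvqz] -> 14 lines: lld qyk onbgr zkw vvqz vio yju kjcuw lyo xmeyf wweoa ket txu yon
Final line 1: lld

Answer: lld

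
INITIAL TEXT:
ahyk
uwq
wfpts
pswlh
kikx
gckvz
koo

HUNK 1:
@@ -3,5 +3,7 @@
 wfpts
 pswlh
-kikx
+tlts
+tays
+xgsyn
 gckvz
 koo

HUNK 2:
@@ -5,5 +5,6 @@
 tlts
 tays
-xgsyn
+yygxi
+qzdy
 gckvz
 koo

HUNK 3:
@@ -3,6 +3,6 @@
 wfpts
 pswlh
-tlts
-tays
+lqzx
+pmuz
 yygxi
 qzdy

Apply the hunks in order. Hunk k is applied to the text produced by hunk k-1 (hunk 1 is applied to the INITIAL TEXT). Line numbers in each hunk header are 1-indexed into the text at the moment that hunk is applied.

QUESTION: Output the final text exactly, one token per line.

Hunk 1: at line 3 remove [kikx] add [tlts,tays,xgsyn] -> 9 lines: ahyk uwq wfpts pswlh tlts tays xgsyn gckvz koo
Hunk 2: at line 5 remove [xgsyn] add [yygxi,qzdy] -> 10 lines: ahyk uwq wfpts pswlh tlts tays yygxi qzdy gckvz koo
Hunk 3: at line 3 remove [tlts,tays] add [lqzx,pmuz] -> 10 lines: ahyk uwq wfpts pswlh lqzx pmuz yygxi qzdy gckvz koo

Answer: ahyk
uwq
wfpts
pswlh
lqzx
pmuz
yygxi
qzdy
gckvz
koo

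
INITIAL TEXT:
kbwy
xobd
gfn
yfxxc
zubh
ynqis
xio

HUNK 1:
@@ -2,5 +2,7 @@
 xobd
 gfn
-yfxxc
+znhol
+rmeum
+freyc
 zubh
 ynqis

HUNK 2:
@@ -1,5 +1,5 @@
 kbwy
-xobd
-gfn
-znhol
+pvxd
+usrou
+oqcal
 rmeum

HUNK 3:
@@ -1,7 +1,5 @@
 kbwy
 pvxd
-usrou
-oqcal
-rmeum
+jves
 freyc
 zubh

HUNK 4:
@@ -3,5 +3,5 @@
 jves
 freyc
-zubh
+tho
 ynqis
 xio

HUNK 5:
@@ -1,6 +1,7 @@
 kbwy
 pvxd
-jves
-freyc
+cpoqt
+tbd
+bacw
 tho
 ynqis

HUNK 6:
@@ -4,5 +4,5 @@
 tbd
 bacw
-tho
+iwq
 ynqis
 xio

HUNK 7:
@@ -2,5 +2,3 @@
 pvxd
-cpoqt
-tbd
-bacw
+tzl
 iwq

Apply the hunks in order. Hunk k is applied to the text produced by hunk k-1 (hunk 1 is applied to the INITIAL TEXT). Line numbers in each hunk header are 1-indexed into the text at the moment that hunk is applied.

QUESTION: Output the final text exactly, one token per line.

Hunk 1: at line 2 remove [yfxxc] add [znhol,rmeum,freyc] -> 9 lines: kbwy xobd gfn znhol rmeum freyc zubh ynqis xio
Hunk 2: at line 1 remove [xobd,gfn,znhol] add [pvxd,usrou,oqcal] -> 9 lines: kbwy pvxd usrou oqcal rmeum freyc zubh ynqis xio
Hunk 3: at line 1 remove [usrou,oqcal,rmeum] add [jves] -> 7 lines: kbwy pvxd jves freyc zubh ynqis xio
Hunk 4: at line 3 remove [zubh] add [tho] -> 7 lines: kbwy pvxd jves freyc tho ynqis xio
Hunk 5: at line 1 remove [jves,freyc] add [cpoqt,tbd,bacw] -> 8 lines: kbwy pvxd cpoqt tbd bacw tho ynqis xio
Hunk 6: at line 4 remove [tho] add [iwq] -> 8 lines: kbwy pvxd cpoqt tbd bacw iwq ynqis xio
Hunk 7: at line 2 remove [cpoqt,tbd,bacw] add [tzl] -> 6 lines: kbwy pvxd tzl iwq ynqis xio

Answer: kbwy
pvxd
tzl
iwq
ynqis
xio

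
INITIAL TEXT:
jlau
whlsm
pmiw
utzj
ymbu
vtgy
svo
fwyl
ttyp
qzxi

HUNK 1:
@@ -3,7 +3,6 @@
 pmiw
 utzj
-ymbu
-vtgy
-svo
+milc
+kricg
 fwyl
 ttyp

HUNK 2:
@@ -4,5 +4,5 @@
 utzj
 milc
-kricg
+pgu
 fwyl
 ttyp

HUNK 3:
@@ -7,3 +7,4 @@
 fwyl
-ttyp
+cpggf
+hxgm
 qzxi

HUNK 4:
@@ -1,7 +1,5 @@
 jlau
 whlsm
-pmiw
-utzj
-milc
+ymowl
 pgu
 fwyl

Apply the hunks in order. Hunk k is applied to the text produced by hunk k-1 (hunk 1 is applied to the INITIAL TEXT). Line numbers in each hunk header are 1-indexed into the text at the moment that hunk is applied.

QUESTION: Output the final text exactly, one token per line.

Hunk 1: at line 3 remove [ymbu,vtgy,svo] add [milc,kricg] -> 9 lines: jlau whlsm pmiw utzj milc kricg fwyl ttyp qzxi
Hunk 2: at line 4 remove [kricg] add [pgu] -> 9 lines: jlau whlsm pmiw utzj milc pgu fwyl ttyp qzxi
Hunk 3: at line 7 remove [ttyp] add [cpggf,hxgm] -> 10 lines: jlau whlsm pmiw utzj milc pgu fwyl cpggf hxgm qzxi
Hunk 4: at line 1 remove [pmiw,utzj,milc] add [ymowl] -> 8 lines: jlau whlsm ymowl pgu fwyl cpggf hxgm qzxi

Answer: jlau
whlsm
ymowl
pgu
fwyl
cpggf
hxgm
qzxi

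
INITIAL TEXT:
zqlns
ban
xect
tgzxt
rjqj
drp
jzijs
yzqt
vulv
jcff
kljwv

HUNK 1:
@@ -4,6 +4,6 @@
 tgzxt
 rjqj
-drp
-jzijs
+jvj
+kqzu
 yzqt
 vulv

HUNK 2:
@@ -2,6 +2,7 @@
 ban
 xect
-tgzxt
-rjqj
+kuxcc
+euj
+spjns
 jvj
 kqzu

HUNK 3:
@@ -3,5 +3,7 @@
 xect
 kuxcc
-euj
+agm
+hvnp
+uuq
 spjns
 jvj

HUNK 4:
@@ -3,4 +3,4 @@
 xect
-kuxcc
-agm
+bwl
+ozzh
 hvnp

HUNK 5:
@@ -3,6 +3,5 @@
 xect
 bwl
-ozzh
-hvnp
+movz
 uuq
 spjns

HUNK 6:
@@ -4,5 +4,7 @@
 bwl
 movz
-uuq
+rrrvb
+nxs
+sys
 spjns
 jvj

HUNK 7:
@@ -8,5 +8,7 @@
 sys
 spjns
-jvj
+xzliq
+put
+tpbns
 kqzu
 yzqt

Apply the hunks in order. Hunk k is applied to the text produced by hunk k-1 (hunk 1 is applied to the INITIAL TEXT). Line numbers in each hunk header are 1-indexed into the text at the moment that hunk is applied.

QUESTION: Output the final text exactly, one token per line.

Hunk 1: at line 4 remove [drp,jzijs] add [jvj,kqzu] -> 11 lines: zqlns ban xect tgzxt rjqj jvj kqzu yzqt vulv jcff kljwv
Hunk 2: at line 2 remove [tgzxt,rjqj] add [kuxcc,euj,spjns] -> 12 lines: zqlns ban xect kuxcc euj spjns jvj kqzu yzqt vulv jcff kljwv
Hunk 3: at line 3 remove [euj] add [agm,hvnp,uuq] -> 14 lines: zqlns ban xect kuxcc agm hvnp uuq spjns jvj kqzu yzqt vulv jcff kljwv
Hunk 4: at line 3 remove [kuxcc,agm] add [bwl,ozzh] -> 14 lines: zqlns ban xect bwl ozzh hvnp uuq spjns jvj kqzu yzqt vulv jcff kljwv
Hunk 5: at line 3 remove [ozzh,hvnp] add [movz] -> 13 lines: zqlns ban xect bwl movz uuq spjns jvj kqzu yzqt vulv jcff kljwv
Hunk 6: at line 4 remove [uuq] add [rrrvb,nxs,sys] -> 15 lines: zqlns ban xect bwl movz rrrvb nxs sys spjns jvj kqzu yzqt vulv jcff kljwv
Hunk 7: at line 8 remove [jvj] add [xzliq,put,tpbns] -> 17 lines: zqlns ban xect bwl movz rrrvb nxs sys spjns xzliq put tpbns kqzu yzqt vulv jcff kljwv

Answer: zqlns
ban
xect
bwl
movz
rrrvb
nxs
sys
spjns
xzliq
put
tpbns
kqzu
yzqt
vulv
jcff
kljwv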